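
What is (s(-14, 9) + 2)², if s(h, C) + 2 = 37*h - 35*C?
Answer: 693889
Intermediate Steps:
s(h, C) = -2 - 35*C + 37*h (s(h, C) = -2 + (37*h - 35*C) = -2 + (-35*C + 37*h) = -2 - 35*C + 37*h)
(s(-14, 9) + 2)² = ((-2 - 35*9 + 37*(-14)) + 2)² = ((-2 - 315 - 518) + 2)² = (-835 + 2)² = (-833)² = 693889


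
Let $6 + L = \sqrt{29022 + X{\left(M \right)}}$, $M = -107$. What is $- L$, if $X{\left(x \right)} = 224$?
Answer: $6 - \sqrt{29246} \approx -165.01$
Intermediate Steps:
$L = -6 + \sqrt{29246}$ ($L = -6 + \sqrt{29022 + 224} = -6 + \sqrt{29246} \approx 165.01$)
$- L = - (-6 + \sqrt{29246}) = 6 - \sqrt{29246}$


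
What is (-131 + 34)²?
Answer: 9409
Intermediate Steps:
(-131 + 34)² = (-97)² = 9409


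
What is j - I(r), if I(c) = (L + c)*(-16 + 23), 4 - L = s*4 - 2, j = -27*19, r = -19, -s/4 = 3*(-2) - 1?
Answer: 362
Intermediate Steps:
s = 28 (s = -4*(3*(-2) - 1) = -4*(-6 - 1) = -4*(-7) = 28)
j = -513
L = -106 (L = 4 - (28*4 - 2) = 4 - (112 - 2) = 4 - 1*110 = 4 - 110 = -106)
I(c) = -742 + 7*c (I(c) = (-106 + c)*(-16 + 23) = (-106 + c)*7 = -742 + 7*c)
j - I(r) = -513 - (-742 + 7*(-19)) = -513 - (-742 - 133) = -513 - 1*(-875) = -513 + 875 = 362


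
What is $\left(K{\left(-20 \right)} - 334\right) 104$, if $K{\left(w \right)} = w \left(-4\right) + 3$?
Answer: $-26104$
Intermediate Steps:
$K{\left(w \right)} = 3 - 4 w$ ($K{\left(w \right)} = - 4 w + 3 = 3 - 4 w$)
$\left(K{\left(-20 \right)} - 334\right) 104 = \left(\left(3 - -80\right) - 334\right) 104 = \left(\left(3 + 80\right) - 334\right) 104 = \left(83 - 334\right) 104 = \left(-251\right) 104 = -26104$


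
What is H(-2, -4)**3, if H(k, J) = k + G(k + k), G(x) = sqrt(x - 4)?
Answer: 40 + 8*I*sqrt(2) ≈ 40.0 + 11.314*I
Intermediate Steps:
G(x) = sqrt(-4 + x)
H(k, J) = k + sqrt(-4 + 2*k) (H(k, J) = k + sqrt(-4 + (k + k)) = k + sqrt(-4 + 2*k))
H(-2, -4)**3 = (-2 + sqrt(-4 + 2*(-2)))**3 = (-2 + sqrt(-4 - 4))**3 = (-2 + sqrt(-8))**3 = (-2 + 2*I*sqrt(2))**3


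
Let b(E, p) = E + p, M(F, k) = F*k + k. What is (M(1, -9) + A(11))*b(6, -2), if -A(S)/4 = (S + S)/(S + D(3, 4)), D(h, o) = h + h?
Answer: -1576/17 ≈ -92.706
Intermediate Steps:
D(h, o) = 2*h
M(F, k) = k + F*k
A(S) = -8*S/(6 + S) (A(S) = -4*(S + S)/(S + 2*3) = -4*2*S/(S + 6) = -4*2*S/(6 + S) = -8*S/(6 + S))
(M(1, -9) + A(11))*b(6, -2) = (-9*(1 + 1) - 8*11/(6 + 11))*(6 - 2) = (-9*2 - 8*11/17)*4 = (-18 - 8*11*1/17)*4 = (-18 - 88/17)*4 = -394/17*4 = -1576/17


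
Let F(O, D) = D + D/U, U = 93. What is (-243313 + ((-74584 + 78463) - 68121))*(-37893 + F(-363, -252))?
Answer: 363708084345/31 ≈ 1.1733e+10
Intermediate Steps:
F(O, D) = 94*D/93 (F(O, D) = D + D/93 = 94*D/93)
(-243313 + ((-74584 + 78463) - 68121))*(-37893 + F(-363, -252)) = (-243313 + ((-74584 + 78463) - 68121))*(-37893 + (94/93)*(-252)) = (-243313 + (3879 - 68121))*(-37893 - 7896/31) = (-243313 - 64242)*(-1182579/31) = -307555*(-1182579/31) = 363708084345/31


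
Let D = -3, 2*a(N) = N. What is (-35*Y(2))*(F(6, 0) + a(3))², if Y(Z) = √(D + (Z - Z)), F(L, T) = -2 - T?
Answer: -35*I*√3/4 ≈ -15.155*I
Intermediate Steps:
a(N) = N/2
Y(Z) = I*√3 (Y(Z) = √(-3 + (Z - Z)) = √(-3 + 0) = √(-3) = I*√3)
(-35*Y(2))*(F(6, 0) + a(3))² = (-35*I*√3)*((-2 - 1*0) + (½)*3)² = (-35*I*√3)*((-2 + 0) + 3/2)² = (-35*I*√3)*(-2 + 3/2)² = (-35*I*√3)*(-½)² = -35*I*√3*(¼) = -35*I*√3/4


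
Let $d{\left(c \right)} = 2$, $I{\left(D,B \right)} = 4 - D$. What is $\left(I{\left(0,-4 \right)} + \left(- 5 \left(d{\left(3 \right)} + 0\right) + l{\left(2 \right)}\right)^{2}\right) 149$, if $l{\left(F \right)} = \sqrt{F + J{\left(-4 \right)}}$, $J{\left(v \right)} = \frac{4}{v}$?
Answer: $12665$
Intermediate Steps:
$l{\left(F \right)} = \sqrt{-1 + F}$ ($l{\left(F \right)} = \sqrt{F + \frac{4}{-4}} = \sqrt{F + 4 \left(- \frac{1}{4}\right)} = \sqrt{F - 1} = \sqrt{-1 + F}$)
$\left(I{\left(0,-4 \right)} + \left(- 5 \left(d{\left(3 \right)} + 0\right) + l{\left(2 \right)}\right)^{2}\right) 149 = \left(\left(4 - 0\right) + \left(- 5 \left(2 + 0\right) + \sqrt{-1 + 2}\right)^{2}\right) 149 = \left(\left(4 + 0\right) + \left(\left(-5\right) 2 + \sqrt{1}\right)^{2}\right) 149 = \left(4 + \left(-10 + 1\right)^{2}\right) 149 = \left(4 + \left(-9\right)^{2}\right) 149 = \left(4 + 81\right) 149 = 85 \cdot 149 = 12665$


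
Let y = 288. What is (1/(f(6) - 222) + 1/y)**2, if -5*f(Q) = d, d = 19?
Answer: 96721/105723823104 ≈ 9.1485e-7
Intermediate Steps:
f(Q) = -19/5 (f(Q) = -1/5*19 = -19/5)
(1/(f(6) - 222) + 1/y)**2 = (1/(-19/5 - 222) + 1/288)**2 = (1/(-1129/5) + 1/288)**2 = (-5/1129 + 1/288)**2 = (-311/325152)**2 = 96721/105723823104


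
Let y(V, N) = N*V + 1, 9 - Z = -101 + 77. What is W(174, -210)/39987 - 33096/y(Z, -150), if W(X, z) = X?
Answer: 63060518/9423603 ≈ 6.6918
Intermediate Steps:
Z = 33 (Z = 9 - (-101 + 77) = 9 - 1*(-24) = 9 + 24 = 33)
y(V, N) = 1 + N*V
W(174, -210)/39987 - 33096/y(Z, -150) = 174/39987 - 33096/(1 - 150*33) = 174*(1/39987) - 33096/(1 - 4950) = 58/13329 - 33096/(-4949) = 58/13329 - 33096*(-1/4949) = 58/13329 + 4728/707 = 63060518/9423603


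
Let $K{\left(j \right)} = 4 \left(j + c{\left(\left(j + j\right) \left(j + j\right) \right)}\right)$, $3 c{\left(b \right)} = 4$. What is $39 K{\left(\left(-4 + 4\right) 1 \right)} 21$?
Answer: $4368$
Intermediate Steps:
$c{\left(b \right)} = \frac{4}{3}$ ($c{\left(b \right)} = \frac{1}{3} \cdot 4 = \frac{4}{3}$)
$K{\left(j \right)} = \frac{16}{3} + 4 j$ ($K{\left(j \right)} = 4 \left(j + \frac{4}{3}\right) = 4 \left(\frac{4}{3} + j\right) = \frac{16}{3} + 4 j$)
$39 K{\left(\left(-4 + 4\right) 1 \right)} 21 = 39 \left(\frac{16}{3} + 4 \left(-4 + 4\right) 1\right) 21 = 39 \left(\frac{16}{3} + 4 \cdot 0 \cdot 1\right) 21 = 39 \left(\frac{16}{3} + 4 \cdot 0\right) 21 = 39 \left(\frac{16}{3} + 0\right) 21 = 39 \cdot \frac{16}{3} \cdot 21 = 208 \cdot 21 = 4368$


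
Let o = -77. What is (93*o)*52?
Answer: -372372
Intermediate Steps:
(93*o)*52 = (93*(-77))*52 = -7161*52 = -372372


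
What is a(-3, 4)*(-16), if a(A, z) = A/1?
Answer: 48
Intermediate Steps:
a(A, z) = A (a(A, z) = A*1 = A)
a(-3, 4)*(-16) = -3*(-16) = 48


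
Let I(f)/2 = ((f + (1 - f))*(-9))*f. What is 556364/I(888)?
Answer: -139091/3996 ≈ -34.808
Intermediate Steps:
I(f) = -18*f (I(f) = 2*(((f + (1 - f))*(-9))*f) = 2*((1*(-9))*f) = 2*(-9*f) = -18*f)
556364/I(888) = 556364/((-18*888)) = 556364/(-15984) = 556364*(-1/15984) = -139091/3996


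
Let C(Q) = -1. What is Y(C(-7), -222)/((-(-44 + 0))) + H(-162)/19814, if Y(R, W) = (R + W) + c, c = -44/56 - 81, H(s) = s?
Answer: -42323065/6102712 ≈ -6.9351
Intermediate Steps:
c = -1145/14 (c = -44*1/56 - 81 = -11/14 - 81 = -1145/14 ≈ -81.786)
Y(R, W) = -1145/14 + R + W (Y(R, W) = (R + W) - 1145/14 = -1145/14 + R + W)
Y(C(-7), -222)/((-(-44 + 0))) + H(-162)/19814 = (-1145/14 - 1 - 222)/((-(-44 + 0))) - 162/19814 = -4267/(14*((-1*(-44)))) - 162*1/19814 = -4267/14/44 - 81/9907 = -4267/14*1/44 - 81/9907 = -4267/616 - 81/9907 = -42323065/6102712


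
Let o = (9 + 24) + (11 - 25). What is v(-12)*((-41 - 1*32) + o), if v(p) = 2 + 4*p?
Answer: 2484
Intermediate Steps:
o = 19 (o = 33 - 14 = 19)
v(-12)*((-41 - 1*32) + o) = (2 + 4*(-12))*((-41 - 1*32) + 19) = (2 - 48)*((-41 - 32) + 19) = -46*(-73 + 19) = -46*(-54) = 2484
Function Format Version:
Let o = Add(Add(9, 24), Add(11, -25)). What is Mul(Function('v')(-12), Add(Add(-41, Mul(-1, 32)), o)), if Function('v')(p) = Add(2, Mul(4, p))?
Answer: 2484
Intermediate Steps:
o = 19 (o = Add(33, -14) = 19)
Mul(Function('v')(-12), Add(Add(-41, Mul(-1, 32)), o)) = Mul(Add(2, Mul(4, -12)), Add(Add(-41, Mul(-1, 32)), 19)) = Mul(Add(2, -48), Add(Add(-41, -32), 19)) = Mul(-46, Add(-73, 19)) = Mul(-46, -54) = 2484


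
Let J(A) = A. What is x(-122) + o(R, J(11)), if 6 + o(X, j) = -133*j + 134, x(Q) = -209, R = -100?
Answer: -1544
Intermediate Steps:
o(X, j) = 128 - 133*j (o(X, j) = -6 + (-133*j + 134) = -6 + (134 - 133*j) = 128 - 133*j)
x(-122) + o(R, J(11)) = -209 + (128 - 133*11) = -209 + (128 - 1463) = -209 - 1335 = -1544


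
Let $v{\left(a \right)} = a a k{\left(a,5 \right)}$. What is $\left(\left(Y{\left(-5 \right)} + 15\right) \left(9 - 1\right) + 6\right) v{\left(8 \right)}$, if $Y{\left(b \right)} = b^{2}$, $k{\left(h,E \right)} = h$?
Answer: $166912$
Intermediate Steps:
$v{\left(a \right)} = a^{3}$ ($v{\left(a \right)} = a a a = a^{2} a = a^{3}$)
$\left(\left(Y{\left(-5 \right)} + 15\right) \left(9 - 1\right) + 6\right) v{\left(8 \right)} = \left(\left(\left(-5\right)^{2} + 15\right) \left(9 - 1\right) + 6\right) 8^{3} = \left(\left(25 + 15\right) 8 + 6\right) 512 = \left(40 \cdot 8 + 6\right) 512 = \left(320 + 6\right) 512 = 326 \cdot 512 = 166912$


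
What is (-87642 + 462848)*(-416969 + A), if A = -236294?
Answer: -245108197178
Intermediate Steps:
(-87642 + 462848)*(-416969 + A) = (-87642 + 462848)*(-416969 - 236294) = 375206*(-653263) = -245108197178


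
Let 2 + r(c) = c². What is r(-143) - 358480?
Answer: -338033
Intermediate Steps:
r(c) = -2 + c²
r(-143) - 358480 = (-2 + (-143)²) - 358480 = (-2 + 20449) - 358480 = 20447 - 358480 = -338033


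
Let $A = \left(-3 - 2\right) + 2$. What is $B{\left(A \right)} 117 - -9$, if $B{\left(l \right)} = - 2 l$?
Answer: $711$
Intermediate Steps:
$A = -3$ ($A = -5 + 2 = -3$)
$B{\left(A \right)} 117 - -9 = \left(-2\right) \left(-3\right) 117 - -9 = 6 \cdot 117 + \left(15 - 6\right) = 702 + 9 = 711$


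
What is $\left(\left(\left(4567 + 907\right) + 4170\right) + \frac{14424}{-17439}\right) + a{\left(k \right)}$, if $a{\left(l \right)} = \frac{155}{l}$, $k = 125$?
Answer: $\frac{1401574303}{145325} \approx 9644.4$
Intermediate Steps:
$\left(\left(\left(4567 + 907\right) + 4170\right) + \frac{14424}{-17439}\right) + a{\left(k \right)} = \left(\left(\left(4567 + 907\right) + 4170\right) + \frac{14424}{-17439}\right) + \frac{155}{125} = \left(\left(5474 + 4170\right) + 14424 \left(- \frac{1}{17439}\right)\right) + 155 \cdot \frac{1}{125} = \left(9644 - \frac{4808}{5813}\right) + \frac{31}{25} = \frac{56055764}{5813} + \frac{31}{25} = \frac{1401574303}{145325}$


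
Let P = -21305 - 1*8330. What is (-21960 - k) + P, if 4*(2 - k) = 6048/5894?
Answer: -21722229/421 ≈ -51597.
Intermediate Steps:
k = 734/421 (k = 2 - 1512/5894 = 2 - ¼*432/421 = 2 - 108/421 = 734/421 ≈ 1.7435)
P = -29635 (P = -21305 - 8330 = -29635)
(-21960 - k) + P = (-21960 - 1*734/421) - 29635 = (-21960 - 734/421) - 29635 = -9245894/421 - 29635 = -21722229/421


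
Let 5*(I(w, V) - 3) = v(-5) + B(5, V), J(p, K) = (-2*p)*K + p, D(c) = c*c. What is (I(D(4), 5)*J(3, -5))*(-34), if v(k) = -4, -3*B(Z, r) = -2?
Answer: -2618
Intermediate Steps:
D(c) = c**2
B(Z, r) = 2/3 (B(Z, r) = -1/3*(-2) = 2/3)
J(p, K) = p - 2*K*p (J(p, K) = -2*K*p + p = p - 2*K*p)
I(w, V) = 7/3 (I(w, V) = 3 + (-4 + 2/3)/5 = 3 + (1/5)*(-10/3) = 3 - 2/3 = 7/3)
(I(D(4), 5)*J(3, -5))*(-34) = (7*(3*(1 - 2*(-5)))/3)*(-34) = (7*(3*(1 + 10))/3)*(-34) = (7*(3*11)/3)*(-34) = ((7/3)*33)*(-34) = 77*(-34) = -2618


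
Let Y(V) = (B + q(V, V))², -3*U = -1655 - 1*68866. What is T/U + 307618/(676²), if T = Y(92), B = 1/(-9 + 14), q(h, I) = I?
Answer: 138948202323/134276685400 ≈ 1.0348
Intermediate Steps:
U = 23507 (U = -(-1655 - 1*68866)/3 = -(-1655 - 68866)/3 = -⅓*(-70521) = 23507)
B = ⅕ (B = 1/5 = ⅕ ≈ 0.20000)
Y(V) = (⅕ + V)²
T = 212521/25 (T = (1 + 5*92)²/25 = (1 + 460)²/25 = (1/25)*461² = (1/25)*212521 = 212521/25 ≈ 8500.8)
T/U + 307618/(676²) = (212521/25)/23507 + 307618/(676²) = (212521/25)*(1/23507) + 307618/456976 = 212521/587675 + 307618*(1/456976) = 212521/587675 + 153809/228488 = 138948202323/134276685400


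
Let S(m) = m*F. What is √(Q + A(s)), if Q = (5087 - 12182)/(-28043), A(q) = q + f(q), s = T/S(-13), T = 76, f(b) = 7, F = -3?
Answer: 4*√687903146814/1093677 ≈ 3.0334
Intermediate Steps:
S(m) = -3*m (S(m) = m*(-3) = -3*m)
s = 76/39 (s = 76/((-3*(-13))) = 76/39 ≈ 1.9487)
A(q) = 7 + q (A(q) = q + 7 = 7 + q)
Q = 7095/28043 (Q = -7095*(-1/28043) = 7095/28043 ≈ 0.25300)
√(Q + A(s)) = √(7095/28043 + (7 + 76/39)) = √(7095/28043 + 349/39) = √(10063712/1093677) = 4*√687903146814/1093677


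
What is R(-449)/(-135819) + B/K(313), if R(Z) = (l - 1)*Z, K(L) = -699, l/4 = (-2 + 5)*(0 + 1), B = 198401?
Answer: -8981057686/31645827 ≈ -283.80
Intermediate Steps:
l = 12 (l = 4*((-2 + 5)*(0 + 1)) = 4*(3*1) = 4*3 = 12)
R(Z) = 11*Z (R(Z) = (12 - 1)*Z = 11*Z)
R(-449)/(-135819) + B/K(313) = (11*(-449))/(-135819) + 198401/(-699) = -4939*(-1/135819) + 198401*(-1/699) = 4939/135819 - 198401/699 = -8981057686/31645827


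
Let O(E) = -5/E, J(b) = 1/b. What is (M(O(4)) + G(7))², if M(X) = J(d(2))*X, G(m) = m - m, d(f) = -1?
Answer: 25/16 ≈ 1.5625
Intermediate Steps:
G(m) = 0
M(X) = -X (M(X) = X/(-1) = -X)
(M(O(4)) + G(7))² = (-(-5)/4 + 0)² = (-1*(-5/4) + 0)² = (5/4 + 0)² = (5/4)² = 25/16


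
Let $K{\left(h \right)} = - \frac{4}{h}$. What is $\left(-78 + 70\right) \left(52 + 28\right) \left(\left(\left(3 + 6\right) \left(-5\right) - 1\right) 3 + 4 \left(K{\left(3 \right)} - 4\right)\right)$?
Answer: $\frac{305920}{3} \approx 1.0197 \cdot 10^{5}$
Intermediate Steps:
$\left(-78 + 70\right) \left(52 + 28\right) \left(\left(\left(3 + 6\right) \left(-5\right) - 1\right) 3 + 4 \left(K{\left(3 \right)} - 4\right)\right) = \left(-78 + 70\right) \left(52 + 28\right) \left(\left(\left(3 + 6\right) \left(-5\right) - 1\right) 3 + 4 \left(- \frac{4}{3} - 4\right)\right) = \left(-8\right) 80 \left(\left(9 \left(-5\right) - 1\right) 3 + 4 \left(\left(-4\right) \frac{1}{3} - 4\right)\right) = - 640 \left(\left(-45 - 1\right) 3 + 4 \left(- \frac{4}{3} - 4\right)\right) = - 640 \left(\left(-46\right) 3 + 4 \left(- \frac{16}{3}\right)\right) = - 640 \left(-138 - \frac{64}{3}\right) = \left(-640\right) \left(- \frac{478}{3}\right) = \frac{305920}{3}$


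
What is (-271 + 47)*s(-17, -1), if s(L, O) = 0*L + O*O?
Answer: -224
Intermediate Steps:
s(L, O) = O² (s(L, O) = 0 + O² = O²)
(-271 + 47)*s(-17, -1) = (-271 + 47)*(-1)² = -224*1 = -224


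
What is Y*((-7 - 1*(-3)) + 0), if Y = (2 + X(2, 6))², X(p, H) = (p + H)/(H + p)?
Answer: -36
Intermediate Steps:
X(p, H) = 1 (X(p, H) = (H + p)/(H + p) = 1)
Y = 9 (Y = (2 + 1)² = 3² = 9)
Y*((-7 - 1*(-3)) + 0) = 9*((-7 - 1*(-3)) + 0) = 9*((-7 + 3) + 0) = 9*(-4 + 0) = 9*(-4) = -36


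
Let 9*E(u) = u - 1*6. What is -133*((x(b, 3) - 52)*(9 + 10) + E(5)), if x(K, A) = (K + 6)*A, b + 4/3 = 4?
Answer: 591451/9 ≈ 65717.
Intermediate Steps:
E(u) = -2/3 + u/9 (E(u) = (u - 1*6)/9 = (u - 6)/9 = (-6 + u)/9 = -2/3 + u/9)
b = 8/3 (b = -4/3 + 4 = 8/3 ≈ 2.6667)
x(K, A) = A*(6 + K) (x(K, A) = (6 + K)*A = A*(6 + K))
-133*((x(b, 3) - 52)*(9 + 10) + E(5)) = -133*((3*(6 + 8/3) - 52)*(9 + 10) + (-2/3 + (1/9)*5)) = -133*((3*(26/3) - 52)*19 + (-2/3 + 5/9)) = -133*((26 - 52)*19 - 1/9) = -133*(-26*19 - 1/9) = -133*(-494 - 1/9) = -133*(-4447/9) = 591451/9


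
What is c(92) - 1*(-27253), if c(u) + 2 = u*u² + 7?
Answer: 805946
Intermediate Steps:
c(u) = 5 + u³ (c(u) = -2 + (u*u² + 7) = -2 + (u³ + 7) = -2 + (7 + u³) = 5 + u³)
c(92) - 1*(-27253) = (5 + 92³) - 1*(-27253) = (5 + 778688) + 27253 = 778693 + 27253 = 805946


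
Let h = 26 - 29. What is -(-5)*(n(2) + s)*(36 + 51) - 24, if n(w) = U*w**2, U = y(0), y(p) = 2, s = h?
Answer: 2151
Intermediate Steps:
h = -3
s = -3
U = 2
n(w) = 2*w**2
-(-5)*(n(2) + s)*(36 + 51) - 24 = -(-5)*(2*2**2 - 3)*(36 + 51) - 24 = -(-5)*(2*4 - 3)*87 - 24 = -(-5)*(8 - 3)*87 - 24 = -(-5)*5*87 - 24 = -(-5)*435 - 24 = -5*(-435) - 24 = 2175 - 24 = 2151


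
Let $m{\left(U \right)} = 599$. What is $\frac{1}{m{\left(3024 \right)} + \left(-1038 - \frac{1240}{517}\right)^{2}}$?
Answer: $\frac{267289}{289481455107} \approx 9.2334 \cdot 10^{-7}$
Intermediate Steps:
$\frac{1}{m{\left(3024 \right)} + \left(-1038 - \frac{1240}{517}\right)^{2}} = \frac{1}{599 + \left(-1038 - \frac{1240}{517}\right)^{2}} = \frac{1}{599 + \left(- \frac{537886}{517}\right)^{2}} = \frac{1}{599 + \frac{289321348996}{267289}} = \frac{1}{\frac{289481455107}{267289}} = \frac{267289}{289481455107}$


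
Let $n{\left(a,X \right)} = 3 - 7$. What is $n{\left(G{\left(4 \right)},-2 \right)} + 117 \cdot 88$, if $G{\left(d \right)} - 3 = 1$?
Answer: $10292$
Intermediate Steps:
$G{\left(d \right)} = 4$ ($G{\left(d \right)} = 3 + 1 = 4$)
$n{\left(a,X \right)} = -4$ ($n{\left(a,X \right)} = 3 - 7 = -4$)
$n{\left(G{\left(4 \right)},-2 \right)} + 117 \cdot 88 = -4 + 117 \cdot 88 = -4 + 10296 = 10292$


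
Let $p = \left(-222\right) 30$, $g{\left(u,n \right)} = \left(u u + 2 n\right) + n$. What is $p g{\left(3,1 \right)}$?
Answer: $-79920$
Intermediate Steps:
$g{\left(u,n \right)} = u^{2} + 3 n$ ($g{\left(u,n \right)} = \left(u^{2} + 2 n\right) + n = u^{2} + 3 n$)
$p = -6660$
$p g{\left(3,1 \right)} = - 6660 \left(3^{2} + 3 \cdot 1\right) = - 6660 \left(9 + 3\right) = \left(-6660\right) 12 = -79920$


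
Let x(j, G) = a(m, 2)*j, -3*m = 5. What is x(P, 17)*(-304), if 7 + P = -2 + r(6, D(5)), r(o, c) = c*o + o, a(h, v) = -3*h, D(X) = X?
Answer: -41040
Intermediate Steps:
m = -5/3 (m = -1/3*5 = -5/3 ≈ -1.6667)
r(o, c) = o + c*o
P = 27 (P = -7 + (-2 + 6*(1 + 5)) = -7 + (-2 + 6*6) = -7 + (-2 + 36) = -7 + 34 = 27)
x(j, G) = 5*j (x(j, G) = (-3*(-5/3))*j = 5*j)
x(P, 17)*(-304) = (5*27)*(-304) = 135*(-304) = -41040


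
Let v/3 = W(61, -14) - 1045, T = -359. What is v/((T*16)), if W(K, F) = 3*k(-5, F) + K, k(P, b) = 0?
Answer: 369/718 ≈ 0.51393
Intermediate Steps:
W(K, F) = K (W(K, F) = 3*0 + K = 0 + K = K)
v = -2952 (v = 3*(61 - 1045) = 3*(-984) = -2952)
v/((T*16)) = -2952/((-359*16)) = -2952/(-5744) = -2952*(-1/5744) = 369/718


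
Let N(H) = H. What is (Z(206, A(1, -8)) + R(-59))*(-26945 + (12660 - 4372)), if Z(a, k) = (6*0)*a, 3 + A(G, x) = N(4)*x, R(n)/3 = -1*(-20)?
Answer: -1119420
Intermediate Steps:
R(n) = 60 (R(n) = 3*(-1*(-20)) = 3*20 = 60)
A(G, x) = -3 + 4*x
Z(a, k) = 0 (Z(a, k) = 0*a = 0)
(Z(206, A(1, -8)) + R(-59))*(-26945 + (12660 - 4372)) = (0 + 60)*(-26945 + (12660 - 4372)) = 60*(-26945 + 8288) = 60*(-18657) = -1119420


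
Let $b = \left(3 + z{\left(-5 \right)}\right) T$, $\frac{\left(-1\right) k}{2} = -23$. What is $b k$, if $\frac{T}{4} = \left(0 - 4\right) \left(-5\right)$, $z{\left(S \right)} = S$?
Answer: $-7360$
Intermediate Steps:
$T = 80$ ($T = 4 \left(0 - 4\right) \left(-5\right) = 4 \left(\left(-4\right) \left(-5\right)\right) = 4 \cdot 20 = 80$)
$k = 46$ ($k = \left(-2\right) \left(-23\right) = 46$)
$b = -160$ ($b = \left(3 - 5\right) 80 = \left(-2\right) 80 = -160$)
$b k = \left(-160\right) 46 = -7360$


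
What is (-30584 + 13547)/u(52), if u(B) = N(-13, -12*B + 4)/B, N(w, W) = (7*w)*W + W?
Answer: -24609/1550 ≈ -15.877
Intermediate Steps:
N(w, W) = W + 7*W*w (N(w, W) = 7*W*w + W = W + 7*W*w)
u(B) = (-360 + 1080*B)/B (u(B) = ((-12*B + 4)*(1 + 7*(-13)))/B = ((4 - 12*B)*(1 - 91))/B = ((4 - 12*B)*(-90))/B = (-360 + 1080*B)/B)
(-30584 + 13547)/u(52) = (-30584 + 13547)/(1080 - 360/52) = -17037/(1080 - 360*1/52) = -17037/(1080 - 90/13) = -17037/13950/13 = -17037*13/13950 = -24609/1550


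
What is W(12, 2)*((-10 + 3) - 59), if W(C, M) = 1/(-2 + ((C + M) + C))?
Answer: -11/4 ≈ -2.7500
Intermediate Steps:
W(C, M) = 1/(-2 + M + 2*C) (W(C, M) = 1/(-2 + (M + 2*C)) = 1/(-2 + M + 2*C))
W(12, 2)*((-10 + 3) - 59) = ((-10 + 3) - 59)/(-2 + 2 + 2*12) = (-7 - 59)/(-2 + 2 + 24) = -66/24 = (1/24)*(-66) = -11/4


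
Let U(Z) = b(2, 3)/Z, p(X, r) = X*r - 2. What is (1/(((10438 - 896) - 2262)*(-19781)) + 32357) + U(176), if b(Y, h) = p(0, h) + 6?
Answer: 51255545666769/1584062480 ≈ 32357.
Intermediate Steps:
p(X, r) = -2 + X*r
b(Y, h) = 4 (b(Y, h) = (-2 + 0*h) + 6 = (-2 + 0) + 6 = -2 + 6 = 4)
U(Z) = 4/Z
(1/(((10438 - 896) - 2262)*(-19781)) + 32357) + U(176) = (1/(((10438 - 896) - 2262)*(-19781)) + 32357) + 4/176 = (-1/19781/(9542 - 2262) + 32357) + 4*(1/176) = (-1/19781/7280 + 32357) + 1/44 = ((1/7280)*(-1/19781) + 32357) + 1/44 = (-1/144005680 + 32357) + 1/44 = 4659591787759/144005680 + 1/44 = 51255545666769/1584062480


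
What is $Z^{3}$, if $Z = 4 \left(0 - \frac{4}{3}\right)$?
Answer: $- \frac{4096}{27} \approx -151.7$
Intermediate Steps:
$Z = - \frac{16}{3}$ ($Z = 4 \left(0 - \frac{4}{3}\right) = 4 \left(- \frac{4}{3}\right) = - \frac{16}{3} \approx -5.3333$)
$Z^{3} = \left(- \frac{16}{3}\right)^{3} = - \frac{4096}{27}$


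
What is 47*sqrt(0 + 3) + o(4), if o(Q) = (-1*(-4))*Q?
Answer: 16 + 47*sqrt(3) ≈ 97.406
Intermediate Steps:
o(Q) = 4*Q
47*sqrt(0 + 3) + o(4) = 47*sqrt(0 + 3) + 4*4 = 47*sqrt(3) + 16 = 16 + 47*sqrt(3)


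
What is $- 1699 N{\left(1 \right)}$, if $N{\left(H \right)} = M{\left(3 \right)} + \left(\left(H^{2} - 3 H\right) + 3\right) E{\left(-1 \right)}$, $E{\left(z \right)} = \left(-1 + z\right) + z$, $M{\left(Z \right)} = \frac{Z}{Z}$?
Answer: $3398$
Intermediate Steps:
$M{\left(Z \right)} = 1$
$E{\left(z \right)} = -1 + 2 z$
$N{\left(H \right)} = -8 - 3 H^{2} + 9 H$ ($N{\left(H \right)} = 1 + \left(\left(H^{2} - 3 H\right) + 3\right) \left(-1 + 2 \left(-1\right)\right) = 1 + \left(3 + H^{2} - 3 H\right) \left(-1 - 2\right) = 1 + \left(3 + H^{2} - 3 H\right) \left(-3\right) = 1 - \left(9 - 9 H + 3 H^{2}\right) = -8 - 3 H^{2} + 9 H$)
$- 1699 N{\left(1 \right)} = - 1699 \left(-8 - 3 \cdot 1^{2} + 9 \cdot 1\right) = - 1699 \left(-8 - 3 + 9\right) = \left(-1699\right) \left(-2\right) = 3398$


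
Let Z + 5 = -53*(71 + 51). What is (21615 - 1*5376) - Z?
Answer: 22710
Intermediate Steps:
Z = -6471 (Z = -5 - 53*(71 + 51) = -5 - 53*122 = -5 - 6466 = -6471)
(21615 - 1*5376) - Z = (21615 - 1*5376) - 1*(-6471) = (21615 - 5376) + 6471 = 16239 + 6471 = 22710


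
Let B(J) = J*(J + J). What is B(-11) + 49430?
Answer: 49672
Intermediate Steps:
B(J) = 2*J² (B(J) = J*(2*J) = 2*J²)
B(-11) + 49430 = 2*(-11)² + 49430 = 2*121 + 49430 = 242 + 49430 = 49672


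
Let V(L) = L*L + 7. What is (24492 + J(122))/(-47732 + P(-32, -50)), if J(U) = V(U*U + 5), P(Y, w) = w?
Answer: -110853410/23891 ≈ -4640.0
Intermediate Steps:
V(L) = 7 + L² (V(L) = L² + 7 = 7 + L²)
J(U) = 7 + (5 + U²)² (J(U) = 7 + (U*U + 5)² = 7 + (U² + 5)² = 7 + (5 + U²)²)
(24492 + J(122))/(-47732 + P(-32, -50)) = (24492 + (7 + (5 + 122²)²))/(-47732 - 50) = (24492 + (7 + (5 + 14884)²))/(-47782) = (24492 + (7 + 14889²))*(-1/47782) = (24492 + (7 + 221682321))*(-1/47782) = (24492 + 221682328)*(-1/47782) = 221706820*(-1/47782) = -110853410/23891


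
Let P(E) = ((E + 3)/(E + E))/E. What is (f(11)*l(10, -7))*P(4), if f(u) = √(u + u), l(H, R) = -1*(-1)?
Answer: 7*√22/32 ≈ 1.0260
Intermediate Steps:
l(H, R) = 1
f(u) = √2*√u (f(u) = √(2*u) = √2*√u)
P(E) = (3 + E)/(2*E²) (P(E) = ((3 + E)/((2*E)))/E = ((3 + E)*(1/(2*E)))/E = ((3 + E)/(2*E))/E = (3 + E)/(2*E²))
(f(11)*l(10, -7))*P(4) = ((√2*√11)*1)*((½)*(3 + 4)/4²) = (√22*1)*((½)*(1/16)*7) = √22*(7/32) = 7*√22/32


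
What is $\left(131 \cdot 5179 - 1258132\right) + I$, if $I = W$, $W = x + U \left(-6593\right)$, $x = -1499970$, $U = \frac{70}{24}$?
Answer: $- \frac{25186591}{12} \approx -2.0989 \cdot 10^{6}$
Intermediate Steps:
$U = \frac{35}{12}$ ($U = 70 \cdot \frac{1}{24} = \frac{35}{12} \approx 2.9167$)
$W = - \frac{18230395}{12}$ ($W = -1499970 + \frac{35}{12} \left(-6593\right) = -1499970 - \frac{230755}{12} = - \frac{18230395}{12} \approx -1.5192 \cdot 10^{6}$)
$I = - \frac{18230395}{12} \approx -1.5192 \cdot 10^{6}$
$\left(131 \cdot 5179 - 1258132\right) + I = \left(131 \cdot 5179 - 1258132\right) - \frac{18230395}{12} = \left(678449 - 1258132\right) - \frac{18230395}{12} = -579683 - \frac{18230395}{12} = - \frac{25186591}{12}$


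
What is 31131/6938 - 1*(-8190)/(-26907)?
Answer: 260273199/62226922 ≈ 4.1826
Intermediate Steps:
31131/6938 - 1*(-8190)/(-26907) = 31131*(1/6938) + 8190*(-1/26907) = 31131/6938 - 2730/8969 = 260273199/62226922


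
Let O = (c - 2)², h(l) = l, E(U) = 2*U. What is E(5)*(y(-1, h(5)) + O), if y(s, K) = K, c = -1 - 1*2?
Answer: 300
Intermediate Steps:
c = -3 (c = -1 - 2 = -3)
O = 25 (O = (-3 - 2)² = (-5)² = 25)
E(5)*(y(-1, h(5)) + O) = (2*5)*(5 + 25) = 10*30 = 300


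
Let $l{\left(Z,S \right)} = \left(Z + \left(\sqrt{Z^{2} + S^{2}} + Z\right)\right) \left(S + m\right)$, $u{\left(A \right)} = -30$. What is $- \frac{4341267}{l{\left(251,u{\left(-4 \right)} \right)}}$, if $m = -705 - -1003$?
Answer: $- \frac{363219339}{8401934} + \frac{1447089 \sqrt{63901}}{16803868} \approx -21.461$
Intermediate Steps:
$m = 298$ ($m = -705 + 1003 = 298$)
$l{\left(Z,S \right)} = \left(298 + S\right) \left(\sqrt{S^{2} + Z^{2}} + 2 Z\right)$ ($l{\left(Z,S \right)} = \left(Z + \left(\sqrt{Z^{2} + S^{2}} + Z\right)\right) \left(S + 298\right) = \left(Z + \left(\sqrt{S^{2} + Z^{2}} + Z\right)\right) \left(298 + S\right) = \left(Z + \left(Z + \sqrt{S^{2} + Z^{2}}\right)\right) \left(298 + S\right) = \left(\sqrt{S^{2} + Z^{2}} + 2 Z\right) \left(298 + S\right) = \left(298 + S\right) \left(\sqrt{S^{2} + Z^{2}} + 2 Z\right)$)
$- \frac{4341267}{l{\left(251,u{\left(-4 \right)} \right)}} = - \frac{4341267}{298 \sqrt{\left(-30\right)^{2} + 251^{2}} + 596 \cdot 251 - 30 \sqrt{\left(-30\right)^{2} + 251^{2}} + 2 \left(-30\right) 251} = - \frac{4341267}{298 \sqrt{900 + 63001} + 149596 - 30 \sqrt{900 + 63001} - 15060} = - \frac{4341267}{298 \sqrt{63901} + 149596 - 30 \sqrt{63901} - 15060} = - \frac{4341267}{134536 + 268 \sqrt{63901}}$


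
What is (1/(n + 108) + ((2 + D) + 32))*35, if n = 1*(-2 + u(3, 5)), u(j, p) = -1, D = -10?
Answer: 2521/3 ≈ 840.33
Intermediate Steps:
n = -3 (n = 1*(-2 - 1) = 1*(-3) = -3)
(1/(n + 108) + ((2 + D) + 32))*35 = (1/(-3 + 108) + ((2 - 10) + 32))*35 = (1/105 + (-8 + 32))*35 = (1/105 + 24)*35 = (2521/105)*35 = 2521/3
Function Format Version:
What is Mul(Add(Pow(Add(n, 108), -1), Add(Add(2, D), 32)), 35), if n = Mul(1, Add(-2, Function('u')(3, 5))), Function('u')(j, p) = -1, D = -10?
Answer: Rational(2521, 3) ≈ 840.33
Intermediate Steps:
n = -3 (n = Mul(1, Add(-2, -1)) = Mul(1, -3) = -3)
Mul(Add(Pow(Add(n, 108), -1), Add(Add(2, D), 32)), 35) = Mul(Add(Pow(Add(-3, 108), -1), Add(Add(2, -10), 32)), 35) = Mul(Add(Pow(105, -1), Add(-8, 32)), 35) = Mul(Add(Rational(1, 105), 24), 35) = Mul(Rational(2521, 105), 35) = Rational(2521, 3)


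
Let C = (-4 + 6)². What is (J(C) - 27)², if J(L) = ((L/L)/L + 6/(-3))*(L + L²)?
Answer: 3844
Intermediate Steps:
C = 4 (C = 2² = 4)
J(L) = (-2 + 1/L)*(L + L²) (J(L) = (1/L + 6*(-⅓))*(L + L²) = (1/L - 2)*(L + L²) = (-2 + 1/L)*(L + L²))
(J(C) - 27)² = ((1 - 1*4 - 2*4²) - 27)² = ((1 - 4 - 2*16) - 27)² = ((1 - 4 - 32) - 27)² = (-35 - 27)² = (-62)² = 3844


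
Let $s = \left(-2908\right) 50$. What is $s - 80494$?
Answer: $-225894$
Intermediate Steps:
$s = -145400$
$s - 80494 = -145400 - 80494 = -225894$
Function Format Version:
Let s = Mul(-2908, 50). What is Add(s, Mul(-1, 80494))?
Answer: -225894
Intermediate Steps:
s = -145400
Add(s, Mul(-1, 80494)) = Add(-145400, Mul(-1, 80494)) = Add(-145400, -80494) = -225894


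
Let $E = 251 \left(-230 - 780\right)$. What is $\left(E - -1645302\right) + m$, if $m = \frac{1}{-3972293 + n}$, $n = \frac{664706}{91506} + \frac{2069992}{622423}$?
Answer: $\frac{157441660424429280215905}{113121544328791772} \approx 1.3918 \cdot 10^{6}$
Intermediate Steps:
$E = -253510$ ($E = 251 \left(-1010\right) = -253510$)
$n = \frac{301572495295}{28477719519}$ ($n = 664706 \cdot \frac{1}{91506} + 2069992 \cdot \frac{1}{622423} = \frac{332353}{45753} + \frac{2069992}{622423} = \frac{301572495295}{28477719519} \approx 10.59$)
$m = - \frac{28477719519}{113121544328791772}$ ($m = \frac{1}{-3972293 + \frac{301572495295}{28477719519}} = \frac{1}{- \frac{113121544328791772}{28477719519}} = - \frac{28477719519}{113121544328791772} \approx -2.5174 \cdot 10^{-7}$)
$\left(E - -1645302\right) + m = \left(-253510 - -1645302\right) - \frac{28477719519}{113121544328791772} = \left(-253510 + 1645302\right) - \frac{28477719519}{113121544328791772} = 1391792 - \frac{28477719519}{113121544328791772} = \frac{157441660424429280215905}{113121544328791772}$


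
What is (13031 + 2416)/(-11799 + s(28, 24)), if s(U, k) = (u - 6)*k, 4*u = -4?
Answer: -5149/3989 ≈ -1.2908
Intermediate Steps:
u = -1 (u = (¼)*(-4) = -1)
s(U, k) = -7*k (s(U, k) = (-1 - 6)*k = -7*k)
(13031 + 2416)/(-11799 + s(28, 24)) = (13031 + 2416)/(-11799 - 7*24) = 15447/(-11799 - 168) = 15447/(-11967) = 15447*(-1/11967) = -5149/3989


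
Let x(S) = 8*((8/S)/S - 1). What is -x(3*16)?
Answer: 287/36 ≈ 7.9722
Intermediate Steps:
x(S) = -8 + 64/S² (x(S) = 8*(8/S² - 1) = 8*(-1 + 8/S²) = -8 + 64/S²)
-x(3*16) = -(-8 + 64/(3*16)²) = -(-8 + 64/48²) = -(-8 + 64*(1/2304)) = -(-8 + 1/36) = -1*(-287/36) = 287/36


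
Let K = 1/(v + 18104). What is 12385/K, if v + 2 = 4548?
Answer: 280520250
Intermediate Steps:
v = 4546 (v = -2 + 4548 = 4546)
K = 1/22650 (K = 1/(4546 + 18104) = 1/22650 ≈ 4.4150e-5)
12385/K = 12385/(1/22650) = 12385*22650 = 280520250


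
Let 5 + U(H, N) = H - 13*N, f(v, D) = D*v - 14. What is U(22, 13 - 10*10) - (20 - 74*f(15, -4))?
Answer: -4348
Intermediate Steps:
f(v, D) = -14 + D*v
U(H, N) = -5 + H - 13*N (U(H, N) = -5 + (H - 13*N) = -5 + H - 13*N)
U(22, 13 - 10*10) - (20 - 74*f(15, -4)) = (-5 + 22 - 13*(13 - 10*10)) - (20 - 74*(-14 - 4*15)) = (-5 + 22 - 13*(13 - 100)) - (20 - 74*(-14 - 60)) = (-5 + 22 - 13*(-87)) - (20 - 74*(-74)) = (-5 + 22 + 1131) - (20 + 5476) = 1148 - 1*5496 = 1148 - 5496 = -4348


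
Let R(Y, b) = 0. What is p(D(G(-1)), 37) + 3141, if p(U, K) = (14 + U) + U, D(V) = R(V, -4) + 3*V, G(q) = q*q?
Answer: 3161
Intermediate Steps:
G(q) = q²
D(V) = 3*V (D(V) = 0 + 3*V = 3*V)
p(U, K) = 14 + 2*U
p(D(G(-1)), 37) + 3141 = (14 + 2*(3*(-1)²)) + 3141 = (14 + 2*(3*1)) + 3141 = (14 + 2*3) + 3141 = (14 + 6) + 3141 = 20 + 3141 = 3161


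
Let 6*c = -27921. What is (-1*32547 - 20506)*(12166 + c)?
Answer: -797121325/2 ≈ -3.9856e+8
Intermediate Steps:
c = -9307/2 (c = (⅙)*(-27921) = -9307/2 ≈ -4653.5)
(-1*32547 - 20506)*(12166 + c) = (-1*32547 - 20506)*(12166 - 9307/2) = (-32547 - 20506)*(15025/2) = -53053*15025/2 = -797121325/2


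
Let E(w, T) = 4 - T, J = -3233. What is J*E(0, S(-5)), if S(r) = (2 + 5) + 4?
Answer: 22631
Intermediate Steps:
S(r) = 11 (S(r) = 7 + 4 = 11)
J*E(0, S(-5)) = -3233*(4 - 1*11) = -3233*(4 - 11) = -3233*(-7) = 22631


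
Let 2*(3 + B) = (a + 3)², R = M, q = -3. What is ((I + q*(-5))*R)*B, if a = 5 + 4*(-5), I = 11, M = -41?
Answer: -73554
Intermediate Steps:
R = -41
a = -15 (a = 5 - 20 = -15)
B = 69 (B = -3 + (-15 + 3)²/2 = -3 + (½)*(-12)² = -3 + (½)*144 = -3 + 72 = 69)
((I + q*(-5))*R)*B = ((11 - 3*(-5))*(-41))*69 = ((11 + 15)*(-41))*69 = (26*(-41))*69 = -1066*69 = -73554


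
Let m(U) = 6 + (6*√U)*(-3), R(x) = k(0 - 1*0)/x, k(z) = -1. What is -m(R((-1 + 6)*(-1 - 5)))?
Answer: -6 + 3*√30/5 ≈ -2.7137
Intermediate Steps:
R(x) = -1/x
m(U) = 6 - 18*√U
-m(R((-1 + 6)*(-1 - 5))) = -(6 - 18*√(-1/((-1 - 5)*(-1 + 6)))) = -(6 - 18*√(1/30)) = -(6 - 3*√30/5) = -6 + 3*√30/5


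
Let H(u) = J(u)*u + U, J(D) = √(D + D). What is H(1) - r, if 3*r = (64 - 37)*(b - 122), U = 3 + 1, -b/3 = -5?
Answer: 967 + √2 ≈ 968.41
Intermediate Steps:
J(D) = √2*√D (J(D) = √(2*D) = √2*√D)
b = 15 (b = -3*(-5) = 15)
U = 4
H(u) = 4 + √2*u^(3/2) (H(u) = (√2*√u)*u + 4 = √2*u^(3/2) + 4 = 4 + √2*u^(3/2))
r = -963 (r = ((64 - 37)*(15 - 122))/3 = (27*(-107))/3 = (⅓)*(-2889) = -963)
H(1) - r = (4 + √2*1^(3/2)) - 1*(-963) = (4 + √2*1) + 963 = (4 + √2) + 963 = 967 + √2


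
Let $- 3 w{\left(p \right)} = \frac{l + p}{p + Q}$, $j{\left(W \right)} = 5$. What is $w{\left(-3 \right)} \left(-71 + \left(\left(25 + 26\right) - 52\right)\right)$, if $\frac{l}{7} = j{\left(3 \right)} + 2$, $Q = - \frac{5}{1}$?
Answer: $-138$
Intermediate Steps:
$Q = -5$ ($Q = \left(-5\right) 1 = -5$)
$l = 49$ ($l = 7 \left(5 + 2\right) = 7 \cdot 7 = 49$)
$w{\left(p \right)} = - \frac{49 + p}{3 \left(-5 + p\right)}$ ($w{\left(p \right)} = - \frac{\left(49 + p\right) \frac{1}{p - 5}}{3} = - \frac{\left(49 + p\right) \frac{1}{-5 + p}}{3} = - \frac{\frac{1}{-5 + p} \left(49 + p\right)}{3} = - \frac{49 + p}{3 \left(-5 + p\right)}$)
$w{\left(-3 \right)} \left(-71 + \left(\left(25 + 26\right) - 52\right)\right) = \frac{-49 - -3}{3 \left(-5 - 3\right)} \left(-71 + \left(\left(25 + 26\right) - 52\right)\right) = \frac{-49 + 3}{3 \left(-8\right)} \left(-71 + \left(51 - 52\right)\right) = \frac{1}{3} \left(- \frac{1}{8}\right) \left(-46\right) \left(-71 - 1\right) = \frac{23}{12} \left(-72\right) = -138$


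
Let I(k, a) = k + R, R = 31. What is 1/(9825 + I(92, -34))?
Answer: 1/9948 ≈ 0.00010052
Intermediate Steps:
I(k, a) = 31 + k (I(k, a) = k + 31 = 31 + k)
1/(9825 + I(92, -34)) = 1/(9825 + (31 + 92)) = 1/(9825 + 123) = 1/9948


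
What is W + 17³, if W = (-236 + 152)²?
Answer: 11969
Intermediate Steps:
W = 7056 (W = (-84)² = 7056)
W + 17³ = 7056 + 17³ = 7056 + 4913 = 11969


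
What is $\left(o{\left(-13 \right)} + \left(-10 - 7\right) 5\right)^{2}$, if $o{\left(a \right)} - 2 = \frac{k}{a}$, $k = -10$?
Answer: $\frac{1142761}{169} \approx 6761.9$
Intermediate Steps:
$o{\left(a \right)} = 2 - \frac{10}{a}$
$\left(o{\left(-13 \right)} + \left(-10 - 7\right) 5\right)^{2} = \left(\left(2 - \frac{10}{-13}\right) + \left(-10 - 7\right) 5\right)^{2} = \left(\left(2 - - \frac{10}{13}\right) - 85\right)^{2} = \left(\left(2 + \frac{10}{13}\right) - 85\right)^{2} = \left(\frac{36}{13} - 85\right)^{2} = \left(- \frac{1069}{13}\right)^{2} = \frac{1142761}{169}$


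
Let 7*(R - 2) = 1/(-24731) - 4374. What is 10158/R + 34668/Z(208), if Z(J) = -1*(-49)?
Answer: 1217328138578/1761176963 ≈ 691.20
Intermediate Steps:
Z(J) = 49
R = -107827161/173117 (R = 2 + (1/(-24731) - 4374)/7 = 2 + (-1/24731 - 4374)/7 = 2 + (1/7)*(-108173395/24731) = 2 - 108173395/173117 = -107827161/173117 ≈ -622.86)
10158/R + 34668/Z(208) = 10158/(-107827161/173117) + 34668/49 = 10158*(-173117/107827161) + 34668*(1/49) = -586174162/35942387 + 34668/49 = 1217328138578/1761176963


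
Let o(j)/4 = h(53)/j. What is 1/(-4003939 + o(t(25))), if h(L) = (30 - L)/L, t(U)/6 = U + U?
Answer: -3975/15915657548 ≈ -2.4975e-7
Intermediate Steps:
t(U) = 12*U (t(U) = 6*(U + U) = 6*(2*U) = 12*U)
h(L) = (30 - L)/L
o(j) = -92/(53*j) (o(j) = 4*(((30 - 1*53)/53)/j) = 4*(((30 - 53)/53)/j) = 4*(((1/53)*(-23))/j) = 4*(-23/(53*j)) = -92/(53*j))
1/(-4003939 + o(t(25))) = 1/(-4003939 - 92/(53*(12*25))) = 1/(-4003939 - 92/53/300) = 1/(-4003939 - 92/53*1/300) = 1/(-4003939 - 23/3975) = 1/(-15915657548/3975) = -3975/15915657548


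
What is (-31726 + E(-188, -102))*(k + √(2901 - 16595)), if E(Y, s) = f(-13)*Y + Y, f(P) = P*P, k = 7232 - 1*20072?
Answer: 817728240 - 63686*I*√13694 ≈ 8.1773e+8 - 7.4526e+6*I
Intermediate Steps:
k = -12840 (k = 7232 - 20072 = -12840)
f(P) = P²
E(Y, s) = 170*Y (E(Y, s) = (-13)²*Y + Y = 169*Y + Y = 170*Y)
(-31726 + E(-188, -102))*(k + √(2901 - 16595)) = (-31726 + 170*(-188))*(-12840 + √(2901 - 16595)) = (-31726 - 31960)*(-12840 + √(-13694)) = -63686*(-12840 + I*√13694) = 817728240 - 63686*I*√13694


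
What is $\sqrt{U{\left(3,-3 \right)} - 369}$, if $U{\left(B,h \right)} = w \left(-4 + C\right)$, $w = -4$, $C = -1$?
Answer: $i \sqrt{349} \approx 18.682 i$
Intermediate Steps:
$U{\left(B,h \right)} = 20$ ($U{\left(B,h \right)} = - 4 \left(-4 - 1\right) = \left(-4\right) \left(-5\right) = 20$)
$\sqrt{U{\left(3,-3 \right)} - 369} = \sqrt{20 - 369} = \sqrt{-349} = i \sqrt{349}$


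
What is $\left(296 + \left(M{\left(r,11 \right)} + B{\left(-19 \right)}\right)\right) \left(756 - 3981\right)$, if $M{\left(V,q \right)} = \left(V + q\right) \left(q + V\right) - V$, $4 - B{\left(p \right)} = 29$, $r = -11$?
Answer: $-909450$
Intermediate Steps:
$B{\left(p \right)} = -25$ ($B{\left(p \right)} = 4 - 29 = -25$)
$M{\left(V,q \right)} = \left(V + q\right)^{2} - V$ ($M{\left(V,q \right)} = \left(V + q\right) \left(V + q\right) - V = \left(V + q\right)^{2} - V$)
$\left(296 + \left(M{\left(r,11 \right)} + B{\left(-19 \right)}\right)\right) \left(756 - 3981\right) = \left(296 - \left(14 - \left(-11 + 11\right)^{2}\right)\right) \left(756 - 3981\right) = \left(296 - \left(14 + 0\right)\right) \left(-3225\right) = \left(296 + \left(\left(0 + 11\right) - 25\right)\right) \left(-3225\right) = \left(296 + \left(11 - 25\right)\right) \left(-3225\right) = \left(296 - 14\right) \left(-3225\right) = 282 \left(-3225\right) = -909450$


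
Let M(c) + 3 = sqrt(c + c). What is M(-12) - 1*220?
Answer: -223 + 2*I*sqrt(6) ≈ -223.0 + 4.899*I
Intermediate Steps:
M(c) = -3 + sqrt(2)*sqrt(c) (M(c) = -3 + sqrt(c + c) = -3 + sqrt(2*c) = -3 + sqrt(2)*sqrt(c))
M(-12) - 1*220 = (-3 + sqrt(2)*sqrt(-12)) - 1*220 = (-3 + sqrt(2)*(2*I*sqrt(3))) - 220 = (-3 + 2*I*sqrt(6)) - 220 = -223 + 2*I*sqrt(6)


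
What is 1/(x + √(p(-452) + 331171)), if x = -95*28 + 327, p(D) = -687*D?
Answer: -2333/4801194 - √641695/4801194 ≈ -0.00065277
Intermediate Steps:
x = -2333 (x = -2660 + 327 = -2333)
1/(x + √(p(-452) + 331171)) = 1/(-2333 + √(-687*(-452) + 331171)) = 1/(-2333 + √(310524 + 331171)) = 1/(-2333 + √641695)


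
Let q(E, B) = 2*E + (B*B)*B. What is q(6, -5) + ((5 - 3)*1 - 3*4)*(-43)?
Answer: 317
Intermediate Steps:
q(E, B) = B³ + 2*E (q(E, B) = 2*E + B²*B = 2*E + B³ = B³ + 2*E)
q(6, -5) + ((5 - 3)*1 - 3*4)*(-43) = ((-5)³ + 2*6) + ((5 - 3)*1 - 3*4)*(-43) = (-125 + 12) + (2*1 - 12)*(-43) = -113 + (2 - 12)*(-43) = -113 - 10*(-43) = -113 + 430 = 317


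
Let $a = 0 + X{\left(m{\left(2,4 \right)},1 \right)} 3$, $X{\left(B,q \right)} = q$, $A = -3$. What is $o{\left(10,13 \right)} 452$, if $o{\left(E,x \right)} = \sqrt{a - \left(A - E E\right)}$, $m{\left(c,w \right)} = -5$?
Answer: $452 \sqrt{106} \approx 4653.6$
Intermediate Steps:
$a = 3$ ($a = 0 + 1 \cdot 3 = 0 + 3 = 3$)
$o{\left(E,x \right)} = \sqrt{6 + E^{2}}$ ($o{\left(E,x \right)} = \sqrt{3 + \left(E E - -3\right)} = \sqrt{3 + \left(E^{2} + 3\right)} = \sqrt{3 + \left(3 + E^{2}\right)} = \sqrt{6 + E^{2}}$)
$o{\left(10,13 \right)} 452 = \sqrt{6 + 10^{2}} \cdot 452 = \sqrt{6 + 100} \cdot 452 = \sqrt{106} \cdot 452 = 452 \sqrt{106}$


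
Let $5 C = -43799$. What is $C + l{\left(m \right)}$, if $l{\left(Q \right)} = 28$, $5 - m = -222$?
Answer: $- \frac{43659}{5} \approx -8731.8$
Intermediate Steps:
$m = 227$ ($m = 5 - -222 = 5 + 222 = 227$)
$C = - \frac{43799}{5}$ ($C = \frac{1}{5} \left(-43799\right) = - \frac{43799}{5} \approx -8759.8$)
$C + l{\left(m \right)} = - \frac{43799}{5} + 28 = - \frac{43659}{5}$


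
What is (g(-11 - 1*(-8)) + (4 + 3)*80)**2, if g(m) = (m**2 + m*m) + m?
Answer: 330625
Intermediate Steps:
g(m) = m + 2*m**2 (g(m) = (m**2 + m**2) + m = 2*m**2 + m = m + 2*m**2)
(g(-11 - 1*(-8)) + (4 + 3)*80)**2 = ((-11 - 1*(-8))*(1 + 2*(-11 - 1*(-8))) + (4 + 3)*80)**2 = ((-11 + 8)*(1 + 2*(-11 + 8)) + 7*80)**2 = (-3*(1 + 2*(-3)) + 560)**2 = (-3*(1 - 6) + 560)**2 = (-3*(-5) + 560)**2 = (15 + 560)**2 = 575**2 = 330625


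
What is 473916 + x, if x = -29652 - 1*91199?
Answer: 353065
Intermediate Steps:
x = -120851 (x = -29652 - 91199 = -120851)
473916 + x = 473916 - 120851 = 353065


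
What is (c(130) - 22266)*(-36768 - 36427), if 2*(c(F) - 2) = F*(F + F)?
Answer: 392617980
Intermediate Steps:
c(F) = 2 + F² (c(F) = 2 + (F*(F + F))/2 = 2 + (F*(2*F))/2 = 2 + (2*F²)/2 = 2 + F²)
(c(130) - 22266)*(-36768 - 36427) = ((2 + 130²) - 22266)*(-36768 - 36427) = ((2 + 16900) - 22266)*(-73195) = (16902 - 22266)*(-73195) = -5364*(-73195) = 392617980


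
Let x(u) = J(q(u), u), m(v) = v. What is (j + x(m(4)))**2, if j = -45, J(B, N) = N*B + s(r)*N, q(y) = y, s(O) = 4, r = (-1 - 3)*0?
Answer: 169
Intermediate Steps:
r = 0 (r = -4*0 = 0)
J(B, N) = 4*N + B*N (J(B, N) = N*B + 4*N = B*N + 4*N = 4*N + B*N)
x(u) = u*(4 + u)
(j + x(m(4)))**2 = (-45 + 4*(4 + 4))**2 = (-45 + 4*8)**2 = (-45 + 32)**2 = (-13)**2 = 169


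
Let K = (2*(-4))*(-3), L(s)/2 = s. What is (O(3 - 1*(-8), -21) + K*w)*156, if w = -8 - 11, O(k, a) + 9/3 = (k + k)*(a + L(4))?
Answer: -116220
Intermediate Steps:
L(s) = 2*s
O(k, a) = -3 + 2*k*(8 + a) (O(k, a) = -3 + (k + k)*(a + 2*4) = -3 + (2*k)*(a + 8) = -3 + (2*k)*(8 + a) = -3 + 2*k*(8 + a))
w = -19
K = 24 (K = -8*(-3) = 24)
(O(3 - 1*(-8), -21) + K*w)*156 = ((-3 + 16*(3 - 1*(-8)) + 2*(-21)*(3 - 1*(-8))) + 24*(-19))*156 = ((-3 + 16*(3 + 8) + 2*(-21)*(3 + 8)) - 456)*156 = ((-3 + 16*11 + 2*(-21)*11) - 456)*156 = ((-3 + 176 - 462) - 456)*156 = (-289 - 456)*156 = -745*156 = -116220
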